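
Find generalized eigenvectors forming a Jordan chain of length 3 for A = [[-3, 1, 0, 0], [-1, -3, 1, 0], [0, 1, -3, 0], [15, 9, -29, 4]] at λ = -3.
v_1 = [[1, 0, 2, 6]]^T, v_2 = [[0, 1, 0, -1]]^T, v_3 = [[1, 0, 1, 2]]^T

We seek v_1 ∈ ker((A + 3I)^3) \ ker((A + 3I)^2), then set v_{i+1} = (A + 3I) v_i.

One such chain is v_1 = [[1, 0, 2, 6]]^T, v_2 = [[0, 1, 0, -1]]^T, v_3 = [[1, 0, 1, 2]]^T. Check: (A + 3I) v_3 = [[0, 0, 0, 0]]^T = 0.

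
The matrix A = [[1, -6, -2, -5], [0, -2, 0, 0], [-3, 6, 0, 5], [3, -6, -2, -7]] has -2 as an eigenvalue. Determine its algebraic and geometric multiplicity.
The characteristic polynomial is (x + 2)^4, so the factor x + 2 appears with exponent 4: the algebraic multiplicity is 4.

rank(A + 2I) = 1, so the eigenspace has dimension 4 - 1 = 3: the geometric multiplicity is 3.

Since 3 < 4, A is not diagonalizable.

algebraic multiplicity 4, geometric multiplicity 3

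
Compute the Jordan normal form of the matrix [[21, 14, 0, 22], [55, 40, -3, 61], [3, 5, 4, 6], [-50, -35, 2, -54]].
The characteristic polynomial is det(xI - A) = (x - 5)(x - 2)^3, so the eigenvalues are 2 (algebraic multiplicity 3), 5 (algebraic multiplicity 1).

For λ = 2: rank(A - 2I) = 3, rank((A - 2I)^2) = 2, rank((A - 2I)^3) = 1. The eigenspace has dimension 4 - 3 = 1, so there is 1 Jordan block; the rank sequence gives block sizes [3].

For λ = 5: algebraic multiplicity 1 gives one 1×1 block.

Assembling the blocks gives the Jordan form J above.

J = [[2, 1, 0, 0], [0, 2, 1, 0], [0, 0, 2, 0], [0, 0, 0, 5]]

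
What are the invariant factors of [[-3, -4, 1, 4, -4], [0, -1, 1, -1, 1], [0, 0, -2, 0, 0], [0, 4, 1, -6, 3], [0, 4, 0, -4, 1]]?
x + 3, (x + 1)(x + 2)^2(x + 3)

The Jordan structure of A has elementary divisors (x + 3), (x + 3), (x + 2)^2, (x + 1). Arranging the block sizes at each eigenvalue in decreasing order and taking row products gives the invariant factors.

Invariant factors (smallest first, each dividing the next): x + 3, (x + 1)(x + 2)^2(x + 3).

Check: the last factor (x + 1)(x + 2)^2(x + 3) is the minimal polynomial, and the product (x + 1)(x + 2)^2(x + 3)^2 is the characteristic polynomial.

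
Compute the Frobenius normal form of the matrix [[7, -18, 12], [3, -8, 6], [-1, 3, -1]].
The invariant factors of A (the non-unit diagonal entries of the Smith normal form of xI - A over ℚ[x]) are x - 1, (x - 1)(x + 4), each dividing the next. The characteristic polynomial is their product, (x - 1)^2(x + 4).

The rational canonical form is the block-diagonal matrix of companion matrices C(f_i):
R = [[1, 0, 0], [0, 0, 4], [0, 1, -3]].

R = [[1, 0, 0], [0, 0, 4], [0, 1, -3]]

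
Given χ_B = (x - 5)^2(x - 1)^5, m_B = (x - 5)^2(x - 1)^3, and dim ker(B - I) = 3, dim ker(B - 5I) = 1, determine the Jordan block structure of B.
Jordan blocks: (1, 3), (1, 1), (1, 1), (5, 2)

λ = 1: algebraic multiplicity 5 (exponent in χ_B), largest block size 3 (exponent in m_B), 3 blocks (geometric multiplicity). These force block sizes [3, 1, 1].
λ = 5: algebraic multiplicity 2 (exponent in χ_B), largest block size 2 (exponent in m_B), 1 block (geometric multiplicity). This forces block sizes [2].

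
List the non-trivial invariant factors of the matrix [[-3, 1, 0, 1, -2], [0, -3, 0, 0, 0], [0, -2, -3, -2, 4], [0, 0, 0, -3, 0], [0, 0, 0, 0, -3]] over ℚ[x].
The Jordan structure of A has elementary divisors (x + 3)^2, (x + 3), (x + 3), (x + 3). Arranging the block sizes at each eigenvalue in decreasing order and taking row products gives the invariant factors.

Invariant factors (smallest first, each dividing the next): x + 3, x + 3, x + 3, (x + 3)^2.

Check: the last factor (x + 3)^2 is the minimal polynomial, and the product (x + 3)^5 is the characteristic polynomial.

x + 3, x + 3, x + 3, (x + 3)^2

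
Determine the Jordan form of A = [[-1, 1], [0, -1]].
The characteristic polynomial is det(xI - A) = (x + 1)^2, so the eigenvalues are -1 (algebraic multiplicity 2).

For λ = -1: rank(A + I) = 1, rank((A + I)^2) = 0. The eigenspace has dimension 2 - 1 = 1, so there is 1 Jordan block; the rank sequence gives block sizes [2].

Assembling the blocks gives the Jordan form J above.

J = [[-1, 1], [0, -1]]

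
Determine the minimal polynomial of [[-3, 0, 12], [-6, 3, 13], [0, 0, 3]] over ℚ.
m_A(x) = (x - 3)^2(x + 3)

The characteristic polynomial factors as (x - 3)^2(x + 3). The minimal polynomial is ∏(x - λ)^{k_λ} where k_λ is the size of the largest Jordan block at λ.

For λ = -3: rank(A + 3I) = 2, and the largest Jordan block has size 1 (the smallest k with rank((A + 3I)^k) = rank((A + 3I)^(k+1))).
For λ = 3: rank(A - 3I) = 2, and the largest Jordan block has size 2 (the smallest k with rank((A - 3I)^k) = rank((A - 3I)^(k+1))).

So m_A(x) = (x - 3)^2(x + 3).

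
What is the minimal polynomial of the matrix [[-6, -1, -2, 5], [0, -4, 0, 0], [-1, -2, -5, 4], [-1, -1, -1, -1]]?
m_A(x) = (x + 4)^3

The characteristic polynomial factors as (x + 4)^4. The minimal polynomial is ∏(x - λ)^{k_λ} where k_λ is the size of the largest Jordan block at λ.

For λ = -4: rank(A + 4I) = 2, and the largest Jordan block has size 3 (the smallest k with rank((A + 4I)^k) = rank((A + 4I)^(k+1))).

So m_A(x) = (x + 4)^3.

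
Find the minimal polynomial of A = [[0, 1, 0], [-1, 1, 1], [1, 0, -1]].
m_A(x) = x^3

The characteristic polynomial factors as x^3. The minimal polynomial is ∏(x - λ)^{k_λ} where k_λ is the size of the largest Jordan block at λ.

For λ = 0: rank(A) = 2, and the largest Jordan block has size 3 (the smallest k with rank(A^k) = rank(A^(k+1))).

So m_A(x) = x^3.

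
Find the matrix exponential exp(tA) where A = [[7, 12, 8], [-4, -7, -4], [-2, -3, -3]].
e^{tA} = [[(8*t + 1)*e^{-t}, 12*t*e^{-t}, 8*t*e^{-t}], [-4*t*e^{-t}, (1 - 6*t)*e^{-t}, -4*t*e^{-t}], [-2*t*e^{-t}, -3*t*e^{-t}, (1 - 2*t)*e^{-t}]]

A has Jordan form J = [[-1, 1, 0], [0, -1, 0], [0, 0, -1]] with A = PJP^{-1}, so e^{tA} = P e^{tJ} P^{-1}.

For a Jordan block J_k(λ), e^{tJ_k(λ)} = e^{λt} · (I + tN + t^2 N^2/2! + ... + t^{k-1} N^{k-1}/(k-1)!) where N is the nilpotent superdiagonal part.

Assembling the blocks and conjugating back gives the entries of e^{tA} as shown above.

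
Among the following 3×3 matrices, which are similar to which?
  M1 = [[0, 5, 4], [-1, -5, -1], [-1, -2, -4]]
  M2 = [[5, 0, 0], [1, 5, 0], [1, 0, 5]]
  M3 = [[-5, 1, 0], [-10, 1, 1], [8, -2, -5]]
Characteristic polynomials: χ_{M1} = (x + 3)^3, χ_{M2} = (x - 5)^3, χ_{M3} = (x + 3)^3.

{M1, M3}: invariant factors (x + 3)^3.

{M2}: invariant factors x - 5, (x - 5)^2.

Matrices are similar if and only if their invariant-factor lists agree; the partition into similarity classes is {M1, M3}, {M2}.

2 classes: {M1, M3}, {M2}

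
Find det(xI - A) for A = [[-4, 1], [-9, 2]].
χ_A(x) = (x + 1)^2

xI - A = [[x + 4, -1], [9, x - 2]].

Expanding det(xI - A) along the first row:
det(xI - A) = + (x + 4)·det([[x - 2]]) - (-1)·det([[9]]).

Evaluating gives χ_A(x) = x^2 + 2x + 1 = (x + 1)^2.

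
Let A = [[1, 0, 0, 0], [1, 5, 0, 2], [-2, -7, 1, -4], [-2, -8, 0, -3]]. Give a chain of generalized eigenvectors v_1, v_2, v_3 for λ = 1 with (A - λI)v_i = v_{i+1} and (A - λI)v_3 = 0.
v_1 = [[1, 0, -2, 0]]^T, v_2 = [[0, 1, -2, -2]]^T, v_3 = [[0, 0, 1, 0]]^T

We seek v_1 ∈ ker((A - I)^3) \ ker((A - I)^2), then set v_{i+1} = (A - I) v_i.

One such chain is v_1 = [[1, 0, -2, 0]]^T, v_2 = [[0, 1, -2, -2]]^T, v_3 = [[0, 0, 1, 0]]^T. Check: (A - I) v_3 = [[0, 0, 0, 0]]^T = 0.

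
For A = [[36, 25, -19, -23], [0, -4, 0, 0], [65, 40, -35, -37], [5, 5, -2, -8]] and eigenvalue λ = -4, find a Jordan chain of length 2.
We seek v_1 ∈ ker((A + 4I)^2) \ ker(A + 4I), then set v_{i+1} = (A + 4I) v_i.

One such chain is v_1 = [[0, 1, 0, 1]]^T, v_2 = [[2, 0, 3, 1]]^T. Check: (A + 4I) v_2 = [[0, 0, 0, 0]]^T = 0.

v_1 = [[0, 1, 0, 1]]^T, v_2 = [[2, 0, 3, 1]]^T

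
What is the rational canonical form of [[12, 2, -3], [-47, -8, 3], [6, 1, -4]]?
The invariant factors of A (the non-unit diagonal entries of the Smith normal form of xI - A over ℚ[x]) are x^3 - 3x - 5, each dividing the next. The characteristic polynomial is their product, x^3 - 3x - 5.

The rational canonical form is the block-diagonal matrix of companion matrices C(f_i):
R = [[0, 0, 5], [1, 0, 3], [0, 1, 0]].

Note the characteristic polynomial does not split into linear factors over ℚ, so A has no Jordan form over ℚ; the rational canonical form exists over any field.

R = [[0, 0, 5], [1, 0, 3], [0, 1, 0]]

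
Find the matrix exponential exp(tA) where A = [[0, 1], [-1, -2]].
e^{tA} = [[(t + 1)*e^{-t}, t*e^{-t}], [-t*e^{-t}, (1 - t)*e^{-t}]]

A has Jordan form J = [[-1, 1], [0, -1]] with A = PJP^{-1}, so e^{tA} = P e^{tJ} P^{-1}.

For a Jordan block J_k(λ), e^{tJ_k(λ)} = e^{λt} · (I + tN + t^2 N^2/2! + ... + t^{k-1} N^{k-1}/(k-1)!) where N is the nilpotent superdiagonal part.

Assembling the blocks and conjugating back gives the entries of e^{tA} as shown above.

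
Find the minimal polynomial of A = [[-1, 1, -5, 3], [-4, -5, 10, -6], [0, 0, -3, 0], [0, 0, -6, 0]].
m_A(x) = x(x + 3)^2

The characteristic polynomial factors as x(x + 3)^3. The minimal polynomial is ∏(x - λ)^{k_λ} where k_λ is the size of the largest Jordan block at λ.

For λ = -3: rank(A + 3I) = 2, and the largest Jordan block has size 2 (the smallest k with rank((A + 3I)^k) = rank((A + 3I)^(k+1))).
For λ = 0: rank(A) = 3, and the largest Jordan block has size 1 (the smallest k with rank(A^k) = rank(A^(k+1))).

So m_A(x) = x(x + 3)^2.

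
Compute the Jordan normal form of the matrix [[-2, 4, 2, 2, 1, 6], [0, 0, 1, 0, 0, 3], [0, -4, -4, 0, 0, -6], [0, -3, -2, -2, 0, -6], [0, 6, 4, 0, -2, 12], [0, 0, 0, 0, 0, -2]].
The characteristic polynomial is det(xI - A) = (x + 2)^6, so the eigenvalues are -2 (algebraic multiplicity 6).

For λ = -2: rank(A + 2I) = 3, rank((A + 2I)^2) = 1, rank((A + 2I)^3) = 0. The eigenspace has dimension 6 - 3 = 3, so there are 3 Jordan blocks; the rank sequence gives block sizes [3, 2, 1].

Assembling the blocks gives the Jordan form J above.

J = [[-2, 1, 0, 0, 0, 0], [0, -2, 1, 0, 0, 0], [0, 0, -2, 0, 0, 0], [0, 0, 0, -2, 1, 0], [0, 0, 0, 0, -2, 0], [0, 0, 0, 0, 0, -2]]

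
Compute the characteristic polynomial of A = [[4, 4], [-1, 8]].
χ_A(x) = (x - 6)^2

xI - A = [[x - 4, -4], [1, x - 8]].

Expanding det(xI - A) along the first row:
det(xI - A) = + (x - 4)·det([[x - 8]]) - (-4)·det([[1]]).

Evaluating gives χ_A(x) = x^2 - 12x + 36 = (x - 6)^2.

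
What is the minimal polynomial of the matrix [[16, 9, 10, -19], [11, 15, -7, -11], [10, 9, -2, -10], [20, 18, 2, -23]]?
The characteristic polynomial factors as (x - 6)^2(x + 3)^2. The minimal polynomial is ∏(x - λ)^{k_λ} where k_λ is the size of the largest Jordan block at λ.

For λ = -3: rank(A + 3I) = 2, and the largest Jordan block has size 1 (the smallest k with rank((A + 3I)^k) = rank((A + 3I)^(k+1))).
For λ = 6: rank(A - 6I) = 3, and the largest Jordan block has size 2 (the smallest k with rank((A - 6I)^k) = rank((A - 6I)^(k+1))).

So m_A(x) = (x - 6)^2(x + 3).

m_A(x) = (x - 6)^2(x + 3)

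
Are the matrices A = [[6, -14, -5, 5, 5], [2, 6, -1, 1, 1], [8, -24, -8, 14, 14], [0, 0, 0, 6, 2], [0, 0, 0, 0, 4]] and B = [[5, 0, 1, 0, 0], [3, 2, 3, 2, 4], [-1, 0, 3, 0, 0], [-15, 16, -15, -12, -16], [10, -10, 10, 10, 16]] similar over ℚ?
Two matrices over a field are similar if and only if they have the same invariant factors.

Both A and B have characteristic polynomial (x - 6)(x - 4)^3(x + 4) and minimal polynomial (x - 6)(x - 4)^2(x + 4). Computing further, both have invariant factors x - 4, (x - 6)(x - 4)^2(x + 4). Hence A and B are similar.

Yes.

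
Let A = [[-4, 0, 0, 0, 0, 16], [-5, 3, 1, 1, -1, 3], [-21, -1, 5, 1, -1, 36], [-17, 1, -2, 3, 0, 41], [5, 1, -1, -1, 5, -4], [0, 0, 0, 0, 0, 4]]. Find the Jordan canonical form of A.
J = [[-4, 0, 0, 0, 0, 0], [0, 4, 1, 0, 0, 0], [0, 0, 4, 1, 0, 0], [0, 0, 0, 4, 0, 0], [0, 0, 0, 0, 4, 1], [0, 0, 0, 0, 0, 4]]

The characteristic polynomial is det(xI - A) = (x - 4)^5(x + 4), so the eigenvalues are -4 (algebraic multiplicity 1), 4 (algebraic multiplicity 5).

For λ = -4: algebraic multiplicity 1 gives one 1×1 block.

For λ = 4: rank(A - 4I) = 4, rank((A - 4I)^2) = 2, rank((A - 4I)^3) = 1. The eigenspace has dimension 6 - 4 = 2, so there are 2 Jordan blocks; the rank sequence gives block sizes [3, 2].

Assembling the blocks gives the Jordan form J above.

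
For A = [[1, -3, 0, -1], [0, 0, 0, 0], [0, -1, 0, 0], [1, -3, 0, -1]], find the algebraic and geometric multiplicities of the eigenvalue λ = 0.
The characteristic polynomial is x^4, so the factor x appears with exponent 4: the algebraic multiplicity is 4.

rank(A) = 2, so the eigenspace has dimension 4 - 2 = 2: the geometric multiplicity is 2.

Since 2 < 4, A is not diagonalizable.

algebraic multiplicity 4, geometric multiplicity 2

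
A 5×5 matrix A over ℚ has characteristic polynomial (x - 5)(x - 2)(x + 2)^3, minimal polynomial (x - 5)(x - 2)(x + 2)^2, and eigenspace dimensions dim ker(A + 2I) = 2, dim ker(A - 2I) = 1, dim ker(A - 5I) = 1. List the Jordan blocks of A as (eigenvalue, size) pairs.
Jordan blocks: (-2, 2), (-2, 1), (2, 1), (5, 1)

λ = -2: algebraic multiplicity 3 (exponent in χ_A), largest block size 2 (exponent in m_A), 2 blocks (geometric multiplicity). These force block sizes [2, 1].
λ = 2: algebraic multiplicity 1 (exponent in χ_A), largest block size 1 (exponent in m_A), 1 block (geometric multiplicity). This forces block sizes [1].
λ = 5: algebraic multiplicity 1 (exponent in χ_A), largest block size 1 (exponent in m_A), 1 block (geometric multiplicity). This forces block sizes [1].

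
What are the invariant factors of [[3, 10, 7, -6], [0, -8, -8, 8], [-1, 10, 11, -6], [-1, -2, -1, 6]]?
x - 4, x(x - 4)^2

The Jordan structure of A has elementary divisors x, (x - 4)^2, (x - 4). Arranging the block sizes at each eigenvalue in decreasing order and taking row products gives the invariant factors.

Invariant factors (smallest first, each dividing the next): x - 4, x(x - 4)^2.

Check: the last factor x(x - 4)^2 is the minimal polynomial, and the product x(x - 4)^3 is the characteristic polynomial.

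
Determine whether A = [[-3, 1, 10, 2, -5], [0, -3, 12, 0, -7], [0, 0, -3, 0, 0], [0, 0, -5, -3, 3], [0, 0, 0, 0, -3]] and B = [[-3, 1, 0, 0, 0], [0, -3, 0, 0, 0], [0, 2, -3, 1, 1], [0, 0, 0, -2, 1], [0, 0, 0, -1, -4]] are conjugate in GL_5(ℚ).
No.

Both have characteristic polynomial (x + 3)^5, but the minimal polynomial of A is (x + 3)^3 while the minimal polynomial of B is (x + 3)^2. The minimal polynomial is a similarity invariant, so A and B are not similar.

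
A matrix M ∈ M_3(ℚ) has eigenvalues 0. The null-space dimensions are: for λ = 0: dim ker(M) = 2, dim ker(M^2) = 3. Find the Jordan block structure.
Jordan blocks: (0, 2), (0, 1)

λ = 0: successive nullity increments [2, 1] count blocks of size ≥ k; block sizes are [2, 1].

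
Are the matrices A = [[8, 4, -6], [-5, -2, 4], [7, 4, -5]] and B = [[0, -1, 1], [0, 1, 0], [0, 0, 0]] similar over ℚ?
Two matrices over a field are similar if and only if they have the same invariant factors.

Both A and B have characteristic polynomial x^2(x - 1) and minimal polynomial x^2(x - 1). Computing further, both have invariant factors x^2(x - 1). Hence A and B are similar.

Yes.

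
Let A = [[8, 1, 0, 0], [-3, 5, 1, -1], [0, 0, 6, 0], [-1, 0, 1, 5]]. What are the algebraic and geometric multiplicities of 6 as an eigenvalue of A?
The characteristic polynomial is (x - 6)^4, so the factor x - 6 appears with exponent 4: the algebraic multiplicity is 4.

rank(A - 6I) = 2, so the eigenspace has dimension 4 - 2 = 2: the geometric multiplicity is 2.

Since 2 < 4, A is not diagonalizable.

algebraic multiplicity 4, geometric multiplicity 2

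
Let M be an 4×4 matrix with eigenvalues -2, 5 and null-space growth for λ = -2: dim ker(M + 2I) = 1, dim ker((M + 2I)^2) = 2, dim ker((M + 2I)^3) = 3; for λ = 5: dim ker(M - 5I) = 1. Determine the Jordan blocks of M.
Jordan blocks: (-2, 3), (5, 1)

λ = -2: successive nullity increments [1, 1, 1] count blocks of size ≥ k; block sizes are [3].
λ = 5: successive nullity increments [1] count blocks of size ≥ k; block sizes are [1].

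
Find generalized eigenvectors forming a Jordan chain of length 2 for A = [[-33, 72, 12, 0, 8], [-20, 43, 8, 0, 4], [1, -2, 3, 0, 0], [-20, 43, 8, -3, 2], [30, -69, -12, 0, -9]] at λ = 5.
v_1 = [[-3, -2, 0, -2, 3]]^T, v_2 = [[-6, -4, 1, -4, 6]]^T

We seek v_1 ∈ ker((A - 5I)^2) \ ker(A - 5I), then set v_{i+1} = (A - 5I) v_i.

One such chain is v_1 = [[-3, -2, 0, -2, 3]]^T, v_2 = [[-6, -4, 1, -4, 6]]^T. Check: (A - 5I) v_2 = [[0, 0, 0, 0, 0]]^T = 0.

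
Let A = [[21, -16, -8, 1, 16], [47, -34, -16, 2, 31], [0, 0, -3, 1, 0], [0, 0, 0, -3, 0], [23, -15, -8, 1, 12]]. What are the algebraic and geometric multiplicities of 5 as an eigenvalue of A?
algebraic multiplicity 1, geometric multiplicity 1

The characteristic polynomial is (x - 5)(x + 3)^4, so the factor x - 5 appears with exponent 1: the algebraic multiplicity is 1.

rank(A - 5I) = 4, so the eigenspace has dimension 5 - 4 = 1: the geometric multiplicity is 1.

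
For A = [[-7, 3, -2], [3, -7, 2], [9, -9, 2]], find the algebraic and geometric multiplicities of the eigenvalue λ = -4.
algebraic multiplicity 3, geometric multiplicity 2

The characteristic polynomial is (x + 4)^3, so the factor x + 4 appears with exponent 3: the algebraic multiplicity is 3.

rank(A + 4I) = 1, so the eigenspace has dimension 3 - 1 = 2: the geometric multiplicity is 2.

Since 2 < 3, A is not diagonalizable.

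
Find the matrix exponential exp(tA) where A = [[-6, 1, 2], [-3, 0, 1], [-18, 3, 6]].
A has Jordan form J = [[0, 1, 0], [0, 0, 1], [0, 0, 0]] with A = PJP^{-1}, so e^{tA} = P e^{tJ} P^{-1}.

For a Jordan block J_k(λ), e^{tJ_k(λ)} = e^{λt} · (I + tN + t^2 N^2/2! + ... + t^{k-1} N^{k-1}/(k-1)!) where N is the nilpotent superdiagonal part.

Assembling the blocks and conjugating back gives the entries of e^{tA} as shown above.

e^{tA} = [[-3*t^2/2 - 6*t + 1, t, t*(t + 4)/2], [-3*t, 1, t], [9*t*(-t - 4)/2, 3*t, 3*t^2/2 + 6*t + 1]]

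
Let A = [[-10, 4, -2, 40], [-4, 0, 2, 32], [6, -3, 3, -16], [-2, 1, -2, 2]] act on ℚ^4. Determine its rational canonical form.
R = [[-2, 0, 0, 0], [0, 0, 0, 4], [0, 1, 0, 0], [0, 0, 1, -3]]

The invariant factors of A (the non-unit diagonal entries of the Smith normal form of xI - A over ℚ[x]) are x + 2, (x - 1)(x + 2)^2, each dividing the next. The characteristic polynomial is their product, (x - 1)(x + 2)^3.

The rational canonical form is the block-diagonal matrix of companion matrices C(f_i):
R = [[-2, 0, 0, 0], [0, 0, 0, 4], [0, 1, 0, 0], [0, 0, 1, -3]].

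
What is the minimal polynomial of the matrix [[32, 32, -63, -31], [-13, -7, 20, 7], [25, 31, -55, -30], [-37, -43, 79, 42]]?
m_A(x) = x^2(x - 6)^2

The characteristic polynomial factors as x^2(x - 6)^2. The minimal polynomial is ∏(x - λ)^{k_λ} where k_λ is the size of the largest Jordan block at λ.

For λ = 0: rank(A) = 3, and the largest Jordan block has size 2 (the smallest k with rank(A^k) = rank(A^(k+1))).
For λ = 6: rank(A - 6I) = 3, and the largest Jordan block has size 2 (the smallest k with rank((A - 6I)^k) = rank((A - 6I)^(k+1))).

So m_A(x) = x^2(x - 6)^2.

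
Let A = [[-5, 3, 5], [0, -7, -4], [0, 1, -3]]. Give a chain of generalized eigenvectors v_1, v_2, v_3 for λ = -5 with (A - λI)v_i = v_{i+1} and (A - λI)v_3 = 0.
We seek v_1 ∈ ker((A + 5I)^3) \ ker((A + 5I)^2), then set v_{i+1} = (A + 5I) v_i.

One such chain is v_1 = [[0, 1, -1]]^T, v_2 = [[-2, 2, -1]]^T, v_3 = [[1, 0, 0]]^T. Check: (A + 5I) v_3 = [[0, 0, 0]]^T = 0.

v_1 = [[0, 1, -1]]^T, v_2 = [[-2, 2, -1]]^T, v_3 = [[1, 0, 0]]^T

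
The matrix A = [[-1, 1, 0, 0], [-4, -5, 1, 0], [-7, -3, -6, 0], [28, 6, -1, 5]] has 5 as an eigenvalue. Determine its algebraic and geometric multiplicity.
algebraic multiplicity 1, geometric multiplicity 1

The characteristic polynomial is (x - 5)(x + 4)^3, so the factor x - 5 appears with exponent 1: the algebraic multiplicity is 1.

rank(A - 5I) = 3, so the eigenspace has dimension 4 - 3 = 1: the geometric multiplicity is 1.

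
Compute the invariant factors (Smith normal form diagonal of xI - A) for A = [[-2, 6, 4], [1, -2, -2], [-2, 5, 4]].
x^3

The Jordan structure of A has elementary divisors x^3. Arranging the block sizes at each eigenvalue in decreasing order and taking row products gives the invariant factors.

Invariant factors (smallest first, each dividing the next): x^3.

Check: the last factor x^3 is the minimal polynomial, and the product x^3 is the characteristic polynomial.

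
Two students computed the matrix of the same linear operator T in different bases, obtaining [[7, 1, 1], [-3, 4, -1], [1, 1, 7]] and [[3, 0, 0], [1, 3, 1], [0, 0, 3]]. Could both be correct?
trace(A) = 18 but trace(B) = 9. The trace is a similarity invariant, so A and B are not similar.

No.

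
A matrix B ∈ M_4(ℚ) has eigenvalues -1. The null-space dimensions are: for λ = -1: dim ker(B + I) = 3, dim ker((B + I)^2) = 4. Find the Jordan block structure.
λ = -1: successive nullity increments [3, 1] count blocks of size ≥ k; block sizes are [2, 1, 1].

Jordan blocks: (-1, 2), (-1, 1), (-1, 1)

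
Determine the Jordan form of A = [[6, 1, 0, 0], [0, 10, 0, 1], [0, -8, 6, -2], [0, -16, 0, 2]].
The characteristic polynomial is det(xI - A) = (x - 6)^4, so the eigenvalues are 6 (algebraic multiplicity 4).

For λ = 6: rank(A - 6I) = 2, rank((A - 6I)^2) = 1, rank((A - 6I)^3) = 0. The eigenspace has dimension 4 - 2 = 2, so there are 2 Jordan blocks; the rank sequence gives block sizes [3, 1].

Assembling the blocks gives the Jordan form J above.

J = [[6, 1, 0, 0], [0, 6, 1, 0], [0, 0, 6, 0], [0, 0, 0, 6]]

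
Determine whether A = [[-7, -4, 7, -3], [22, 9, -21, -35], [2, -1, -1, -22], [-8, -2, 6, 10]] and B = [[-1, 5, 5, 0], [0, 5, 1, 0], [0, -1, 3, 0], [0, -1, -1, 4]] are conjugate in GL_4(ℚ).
No.

Both have characteristic polynomial (x - 4)^3(x + 1), but the minimal polynomial of A is (x - 4)^3(x + 1) while the minimal polynomial of B is (x - 4)^2(x + 1). The minimal polynomial is a similarity invariant, so A and B are not similar.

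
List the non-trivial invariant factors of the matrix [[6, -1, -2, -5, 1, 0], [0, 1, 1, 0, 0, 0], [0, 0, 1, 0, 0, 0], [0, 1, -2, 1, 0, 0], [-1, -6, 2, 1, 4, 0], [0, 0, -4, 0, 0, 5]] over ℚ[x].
x - 5, (x - 5)^2(x - 1)^3

The Jordan structure of A has elementary divisors (x - 1)^3, (x - 5)^2, (x - 5). Arranging the block sizes at each eigenvalue in decreasing order and taking row products gives the invariant factors.

Invariant factors (smallest first, each dividing the next): x - 5, (x - 5)^2(x - 1)^3.

Check: the last factor (x - 5)^2(x - 1)^3 is the minimal polynomial, and the product (x - 5)^3(x - 1)^3 is the characteristic polynomial.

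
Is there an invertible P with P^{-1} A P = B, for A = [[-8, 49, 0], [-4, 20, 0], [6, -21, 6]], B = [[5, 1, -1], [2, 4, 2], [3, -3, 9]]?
Two matrices over a field are similar if and only if they have the same invariant factors.

Both A and B have characteristic polynomial (x - 6)^3 and minimal polynomial (x - 6)^2. Computing further, both have invariant factors x - 6, (x - 6)^2. Hence A and B are similar.

Yes.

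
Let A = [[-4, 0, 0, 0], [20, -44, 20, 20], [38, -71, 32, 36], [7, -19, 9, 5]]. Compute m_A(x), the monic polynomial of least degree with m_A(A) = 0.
The characteristic polynomial factors as (x - 1)(x + 4)^3. The minimal polynomial is ∏(x - λ)^{k_λ} where k_λ is the size of the largest Jordan block at λ.

For λ = -4: rank(A + 4I) = 2, and the largest Jordan block has size 2 (the smallest k with rank((A + 4I)^k) = rank((A + 4I)^(k+1))).
For λ = 1: rank(A - I) = 3, and the largest Jordan block has size 1 (the smallest k with rank((A - I)^k) = rank((A - I)^(k+1))).

So m_A(x) = (x - 1)(x + 4)^2.

m_A(x) = (x - 1)(x + 4)^2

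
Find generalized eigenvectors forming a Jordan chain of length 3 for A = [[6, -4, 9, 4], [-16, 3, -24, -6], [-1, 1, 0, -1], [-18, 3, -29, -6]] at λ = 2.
We seek v_1 ∈ ker((A - 2I)^3) \ ker((A - 2I)^2), then set v_{i+1} = (A - 2I) v_i.

One such chain is v_1 = [[-2, 2, 1, 1]]^T, v_2 = [[-3, 4, 1, 5]]^T, v_3 = [[1, -2, 0, -3]]^T. Check: (A - 2I) v_3 = [[0, 0, 0, 0]]^T = 0.

v_1 = [[-2, 2, 1, 1]]^T, v_2 = [[-3, 4, 1, 5]]^T, v_3 = [[1, -2, 0, -3]]^T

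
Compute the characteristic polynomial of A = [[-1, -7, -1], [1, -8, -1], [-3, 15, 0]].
xI - A = [[x + 1, 7, 1], [-1, x + 8, 1], [3, -15, x]].

Expanding det(xI - A) along the first row:
det(xI - A) = + (x + 1)·det([[x + 8, 1], [-15, x]]) - (7)·det([[-1, 1], [3, x]]) + (1)·det([[-1, x + 8], [3, -15]]).

Evaluating gives χ_A(x) = x^3 + 9x^2 + 27x + 27 = (x + 3)^3.

χ_A(x) = (x + 3)^3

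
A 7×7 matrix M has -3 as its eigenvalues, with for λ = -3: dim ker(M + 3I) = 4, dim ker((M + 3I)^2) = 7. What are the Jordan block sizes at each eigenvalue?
λ = -3: successive nullity increments [4, 3] count blocks of size ≥ k; block sizes are [2, 2, 2, 1].

Jordan blocks: (-3, 2), (-3, 2), (-3, 2), (-3, 1)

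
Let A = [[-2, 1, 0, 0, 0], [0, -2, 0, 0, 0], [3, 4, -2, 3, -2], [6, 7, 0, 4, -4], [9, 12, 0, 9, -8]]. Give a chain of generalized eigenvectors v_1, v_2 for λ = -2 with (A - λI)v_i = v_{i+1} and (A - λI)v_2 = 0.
We seek v_1 ∈ ker((A + 2I)^2) \ ker(A + 2I), then set v_{i+1} = (A + 2I) v_i.

One such chain is v_1 = [[0, 1, 2, 4, 8]]^T, v_2 = [[1, 0, 0, -1, 0]]^T. Check: (A + 2I) v_2 = [[0, 0, 0, 0, 0]]^T = 0.

v_1 = [[0, 1, 2, 4, 8]]^T, v_2 = [[1, 0, 0, -1, 0]]^T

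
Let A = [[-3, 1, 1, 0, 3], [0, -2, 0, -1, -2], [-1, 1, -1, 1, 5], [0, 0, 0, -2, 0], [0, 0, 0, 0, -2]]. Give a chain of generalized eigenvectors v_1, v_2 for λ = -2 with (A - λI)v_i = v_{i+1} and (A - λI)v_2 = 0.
v_1 = [[0, 1, 0, 0, 0]]^T, v_2 = [[1, 0, 1, 0, 0]]^T

We seek v_1 ∈ ker((A + 2I)^2) \ ker(A + 2I), then set v_{i+1} = (A + 2I) v_i.

One such chain is v_1 = [[0, 1, 0, 0, 0]]^T, v_2 = [[1, 0, 1, 0, 0]]^T. Check: (A + 2I) v_2 = [[0, 0, 0, 0, 0]]^T = 0.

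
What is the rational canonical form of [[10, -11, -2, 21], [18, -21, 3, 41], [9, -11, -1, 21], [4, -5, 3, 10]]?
R = [[0, 0, 0, 5], [1, 0, 0, -14], [0, 1, 0, 12], [0, 0, 1, -2]]

The invariant factors of A (the non-unit diagonal entries of the Smith normal form of xI - A over ℚ[x]) are (x - 1)^3(x + 5), each dividing the next. The characteristic polynomial is their product, (x - 1)^3(x + 5).

The rational canonical form is the block-diagonal matrix of companion matrices C(f_i):
R = [[0, 0, 0, 5], [1, 0, 0, -14], [0, 1, 0, 12], [0, 0, 1, -2]].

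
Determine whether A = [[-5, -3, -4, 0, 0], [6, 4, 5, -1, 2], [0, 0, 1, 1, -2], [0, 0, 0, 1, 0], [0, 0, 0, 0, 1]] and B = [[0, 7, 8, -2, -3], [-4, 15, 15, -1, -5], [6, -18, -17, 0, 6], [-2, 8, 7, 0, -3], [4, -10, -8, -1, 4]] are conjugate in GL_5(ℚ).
Yes.

Two matrices over a field are similar if and only if they have the same invariant factors.

Both A and B have characteristic polynomial (x - 1)^4(x + 2) and minimal polynomial (x - 1)^3(x + 2). Computing further, both have invariant factors x - 1, (x - 1)^3(x + 2). Hence A and B are similar.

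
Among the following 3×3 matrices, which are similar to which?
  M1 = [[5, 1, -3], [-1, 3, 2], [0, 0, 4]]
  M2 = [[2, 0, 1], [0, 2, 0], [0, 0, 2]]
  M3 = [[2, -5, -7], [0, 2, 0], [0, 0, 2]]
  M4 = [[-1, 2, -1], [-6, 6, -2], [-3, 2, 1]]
Characteristic polynomials: χ_{M1} = (x - 4)^3, χ_{M2} = (x - 2)^3, χ_{M3} = (x - 2)^3, χ_{M4} = (x - 2)^3.

{M1}: invariant factors (x - 4)^3.

{M2, M3, M4}: invariant factors x - 2, (x - 2)^2.

Matrices are similar if and only if their invariant-factor lists agree; the partition into similarity classes is {M1}, {M2, M3, M4}.

2 classes: {M1}, {M2, M3, M4}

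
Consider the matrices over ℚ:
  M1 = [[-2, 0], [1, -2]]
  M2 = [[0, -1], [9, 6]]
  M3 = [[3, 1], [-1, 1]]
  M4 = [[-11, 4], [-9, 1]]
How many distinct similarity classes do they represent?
4 classes: {M1}, {M2}, {M3}, {M4}

Characteristic polynomials: χ_{M1} = (x + 2)^2, χ_{M2} = (x - 3)^2, χ_{M3} = (x - 2)^2, χ_{M4} = (x + 5)^2.

{M1}: invariant factors (x + 2)^2.

{M2}: invariant factors (x - 3)^2.

{M3}: invariant factors (x - 2)^2.

{M4}: invariant factors (x + 5)^2.

Matrices are similar if and only if their invariant-factor lists agree; the partition into similarity classes is {M1}, {M2}, {M3}, {M4}.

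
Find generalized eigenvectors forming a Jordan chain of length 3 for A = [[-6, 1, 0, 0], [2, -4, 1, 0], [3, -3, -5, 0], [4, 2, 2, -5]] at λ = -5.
v_1 = [[1, 1, -2, 2]]^T, v_2 = [[0, 1, 0, 2]]^T, v_3 = [[1, 1, -3, 2]]^T

We seek v_1 ∈ ker((A + 5I)^3) \ ker((A + 5I)^2), then set v_{i+1} = (A + 5I) v_i.

One such chain is v_1 = [[1, 1, -2, 2]]^T, v_2 = [[0, 1, 0, 2]]^T, v_3 = [[1, 1, -3, 2]]^T. Check: (A + 5I) v_3 = [[0, 0, 0, 0]]^T = 0.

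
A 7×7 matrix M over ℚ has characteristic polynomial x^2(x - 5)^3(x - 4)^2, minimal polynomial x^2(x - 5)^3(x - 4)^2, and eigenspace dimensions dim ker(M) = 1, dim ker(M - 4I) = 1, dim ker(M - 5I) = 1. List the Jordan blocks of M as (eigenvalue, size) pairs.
λ = 0: algebraic multiplicity 2 (exponent in χ_M), largest block size 2 (exponent in m_M), 1 block (geometric multiplicity). This forces block sizes [2].
λ = 4: algebraic multiplicity 2 (exponent in χ_M), largest block size 2 (exponent in m_M), 1 block (geometric multiplicity). This forces block sizes [2].
λ = 5: algebraic multiplicity 3 (exponent in χ_M), largest block size 3 (exponent in m_M), 1 block (geometric multiplicity). This forces block sizes [3].

Jordan blocks: (0, 2), (4, 2), (5, 3)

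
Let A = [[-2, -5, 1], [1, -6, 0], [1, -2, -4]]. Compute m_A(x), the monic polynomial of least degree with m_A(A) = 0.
The characteristic polynomial factors as (x + 4)^3. The minimal polynomial is ∏(x - λ)^{k_λ} where k_λ is the size of the largest Jordan block at λ.

For λ = -4: rank(A + 4I) = 2, and the largest Jordan block has size 3 (the smallest k with rank((A + 4I)^k) = rank((A + 4I)^(k+1))).

So m_A(x) = (x + 4)^3.

m_A(x) = (x + 4)^3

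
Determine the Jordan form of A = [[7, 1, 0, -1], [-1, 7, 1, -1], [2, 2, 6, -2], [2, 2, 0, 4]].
J = [[6, 1, 0, 0], [0, 6, 1, 0], [0, 0, 6, 0], [0, 0, 0, 6]]

The characteristic polynomial is det(xI - A) = (x - 6)^4, so the eigenvalues are 6 (algebraic multiplicity 4).

For λ = 6: rank(A - 6I) = 2, rank((A - 6I)^2) = 1, rank((A - 6I)^3) = 0. The eigenspace has dimension 4 - 2 = 2, so there are 2 Jordan blocks; the rank sequence gives block sizes [3, 1].

Assembling the blocks gives the Jordan form J above.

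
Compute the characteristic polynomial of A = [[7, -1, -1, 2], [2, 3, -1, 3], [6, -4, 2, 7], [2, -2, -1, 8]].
xI - A = [[x - 7, 1, 1, -2], [-2, x - 3, 1, -3], [-6, 4, x - 2, -7], [-2, 2, 1, x - 8]].

Expanding det(xI - A) along the first row:
det(xI - A) = + (x - 7)·det([[x - 3, 1, -3], [4, x - 2, -7], [2, 1, x - 8]]) - (1)·det([[-2, 1, -3], [-6, x - 2, -7], [-2, 1, x - 8]]) + (1)·det([[-2, x - 3, -3], [-6, 4, -7], [-2, 2, x - 8]]) - (-2)·det([[-2, x - 3, 1], [-6, 4, x - 2], [-2, 2, 1]]).

Evaluating gives χ_A(x) = x^4 - 20x^3 + 150x^2 - 500x + 625 = (x - 5)^4.

χ_A(x) = (x - 5)^4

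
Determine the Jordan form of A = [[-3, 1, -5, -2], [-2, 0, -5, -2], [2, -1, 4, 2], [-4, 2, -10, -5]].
The characteristic polynomial is det(xI - A) = (x + 1)^4, so the eigenvalues are -1 (algebraic multiplicity 4).

For λ = -1: rank(A + I) = 1, rank((A + I)^2) = 0. The eigenspace has dimension 4 - 1 = 3, so there are 3 Jordan blocks; the rank sequence gives block sizes [2, 1, 1].

Assembling the blocks gives the Jordan form J above.

J = [[-1, 1, 0, 0], [0, -1, 0, 0], [0, 0, -1, 0], [0, 0, 0, -1]]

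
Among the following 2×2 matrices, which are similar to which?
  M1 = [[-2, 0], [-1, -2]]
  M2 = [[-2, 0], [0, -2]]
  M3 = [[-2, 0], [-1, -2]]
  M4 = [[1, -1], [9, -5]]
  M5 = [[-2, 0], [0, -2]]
Characteristic polynomials: χ_{M1} = (x + 2)^2, χ_{M2} = (x + 2)^2, χ_{M3} = (x + 2)^2, χ_{M4} = (x + 2)^2, χ_{M5} = (x + 2)^2.

{M1, M3, M4}: invariant factors (x + 2)^2.

{M2, M5}: invariant factors x + 2, x + 2.

Matrices are similar if and only if their invariant-factor lists agree; the partition into similarity classes is {M1, M3, M4}, {M2, M5}.

2 classes: {M1, M3, M4}, {M2, M5}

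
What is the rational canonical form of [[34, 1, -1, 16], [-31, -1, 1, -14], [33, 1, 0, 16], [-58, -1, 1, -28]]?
R = [[0, 0, 0, 12], [1, 0, 0, -13], [0, 1, 0, -3], [0, 0, 1, 5]]

The invariant factors of A (the non-unit diagonal entries of the Smith normal form of xI - A over ℚ[x]) are (x - 3)(x - 1)(x^2 - x - 4), each dividing the next. The characteristic polynomial is their product, (x - 3)(x - 1)(x^2 - x - 4).

The rational canonical form is the block-diagonal matrix of companion matrices C(f_i):
R = [[0, 0, 0, 12], [1, 0, 0, -13], [0, 1, 0, -3], [0, 0, 1, 5]].

Note the characteristic polynomial does not split into linear factors over ℚ, so A has no Jordan form over ℚ; the rational canonical form exists over any field.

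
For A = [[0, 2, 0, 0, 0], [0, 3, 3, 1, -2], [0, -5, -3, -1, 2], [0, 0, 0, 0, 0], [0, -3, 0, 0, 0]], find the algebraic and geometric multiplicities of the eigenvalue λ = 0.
algebraic multiplicity 5, geometric multiplicity 3

The characteristic polynomial is x^5, so the factor x appears with exponent 5: the algebraic multiplicity is 5.

rank(A) = 2, so the eigenspace has dimension 5 - 2 = 3: the geometric multiplicity is 3.

Since 3 < 5, A is not diagonalizable.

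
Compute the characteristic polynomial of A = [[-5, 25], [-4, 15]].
xI - A = [[x + 5, -25], [4, x - 15]].

Expanding det(xI - A) along the first row:
det(xI - A) = + (x + 5)·det([[x - 15]]) - (-25)·det([[4]]).

Evaluating gives χ_A(x) = x^2 - 10x + 25 = (x - 5)^2.

χ_A(x) = (x - 5)^2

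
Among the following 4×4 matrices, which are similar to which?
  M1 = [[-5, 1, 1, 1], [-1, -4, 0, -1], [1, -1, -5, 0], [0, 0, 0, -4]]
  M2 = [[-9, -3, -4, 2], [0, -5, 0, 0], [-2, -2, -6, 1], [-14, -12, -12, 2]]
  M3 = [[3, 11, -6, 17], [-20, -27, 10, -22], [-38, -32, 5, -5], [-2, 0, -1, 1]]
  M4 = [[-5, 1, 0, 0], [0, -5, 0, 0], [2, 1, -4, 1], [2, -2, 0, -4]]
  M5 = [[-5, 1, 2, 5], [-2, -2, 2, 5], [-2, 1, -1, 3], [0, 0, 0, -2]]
2 classes: {M1, M2, M3, M4}, {M5}

Characteristic polynomials: χ_{M1} = (x + 4)^2(x + 5)^2, χ_{M2} = (x + 4)^2(x + 5)^2, χ_{M3} = (x + 4)^2(x + 5)^2, χ_{M4} = (x + 4)^2(x + 5)^2, χ_{M5} = (x + 2)^2(x + 3)^2.

{M1, M2, M3, M4}: invariant factors (x + 4)^2(x + 5)^2.

{M5}: invariant factors x + 3, (x + 2)^2(x + 3).

Matrices are similar if and only if their invariant-factor lists agree; the partition into similarity classes is {M1, M2, M3, M4}, {M5}.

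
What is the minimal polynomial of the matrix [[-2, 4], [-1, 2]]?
m_A(x) = x^2

The characteristic polynomial factors as x^2. The minimal polynomial is ∏(x - λ)^{k_λ} where k_λ is the size of the largest Jordan block at λ.

For λ = 0: rank(A) = 1, and the largest Jordan block has size 2 (the smallest k with rank(A^k) = rank(A^(k+1))).

So m_A(x) = x^2.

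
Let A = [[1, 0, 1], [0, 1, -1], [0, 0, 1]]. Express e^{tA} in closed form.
A has Jordan form J = [[1, 1, 0], [0, 1, 0], [0, 0, 1]] with A = PJP^{-1}, so e^{tA} = P e^{tJ} P^{-1}.

For a Jordan block J_k(λ), e^{tJ_k(λ)} = e^{λt} · (I + tN + t^2 N^2/2! + ... + t^{k-1} N^{k-1}/(k-1)!) where N is the nilpotent superdiagonal part.

Assembling the blocks and conjugating back gives the entries of e^{tA} as shown above.

e^{tA} = [[e^{t}, 0, t*e^{t}], [0, e^{t}, -t*e^{t}], [0, 0, e^{t}]]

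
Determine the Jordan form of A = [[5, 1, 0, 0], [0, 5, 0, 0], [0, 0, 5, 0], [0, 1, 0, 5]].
J = [[5, 1, 0, 0], [0, 5, 0, 0], [0, 0, 5, 0], [0, 0, 0, 5]]

The characteristic polynomial is det(xI - A) = (x - 5)^4, so the eigenvalues are 5 (algebraic multiplicity 4).

For λ = 5: rank(A - 5I) = 1, rank((A - 5I)^2) = 0. The eigenspace has dimension 4 - 1 = 3, so there are 3 Jordan blocks; the rank sequence gives block sizes [2, 1, 1].

Assembling the blocks gives the Jordan form J above.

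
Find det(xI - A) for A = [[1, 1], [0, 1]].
xI - A = [[x - 1, -1], [0, x - 1]].

Expanding det(xI - A) along the first row:
det(xI - A) = + (x - 1)·det([[x - 1]]) - (-1)·det([[0]]).

Evaluating gives χ_A(x) = x^2 - 2x + 1 = (x - 1)^2.

χ_A(x) = (x - 1)^2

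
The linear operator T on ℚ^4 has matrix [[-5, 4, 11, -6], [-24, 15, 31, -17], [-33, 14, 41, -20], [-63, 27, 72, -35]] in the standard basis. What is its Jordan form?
The characteristic polynomial is det(xI - A) = (x - 4)^4, so the eigenvalues are 4 (algebraic multiplicity 4).

For λ = 4: rank(A - 4I) = 2, rank((A - 4I)^2) = 0. The eigenspace has dimension 4 - 2 = 2, so there are 2 Jordan blocks; the rank sequence gives block sizes [2, 2].

Assembling the blocks gives the Jordan form J above.

J = [[4, 1, 0, 0], [0, 4, 0, 0], [0, 0, 4, 1], [0, 0, 0, 4]]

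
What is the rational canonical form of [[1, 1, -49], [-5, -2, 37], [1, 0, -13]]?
R = [[0, 0, -100], [1, 0, -65], [0, 1, -14]]

The invariant factors of A (the non-unit diagonal entries of the Smith normal form of xI - A over ℚ[x]) are (x + 4)(x + 5)^2, each dividing the next. The characteristic polynomial is their product, (x + 4)(x + 5)^2.

The rational canonical form is the block-diagonal matrix of companion matrices C(f_i):
R = [[0, 0, -100], [1, 0, -65], [0, 1, -14]].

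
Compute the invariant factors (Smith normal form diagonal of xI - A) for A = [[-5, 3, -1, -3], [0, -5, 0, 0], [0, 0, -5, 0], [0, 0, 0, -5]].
x + 5, x + 5, (x + 5)^2

The Jordan structure of A has elementary divisors (x + 5)^2, (x + 5), (x + 5). Arranging the block sizes at each eigenvalue in decreasing order and taking row products gives the invariant factors.

Invariant factors (smallest first, each dividing the next): x + 5, x + 5, (x + 5)^2.

Check: the last factor (x + 5)^2 is the minimal polynomial, and the product (x + 5)^4 is the characteristic polynomial.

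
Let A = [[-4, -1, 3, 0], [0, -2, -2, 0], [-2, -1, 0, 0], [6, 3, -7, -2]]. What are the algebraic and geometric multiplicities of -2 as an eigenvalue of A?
algebraic multiplicity 4, geometric multiplicity 2

The characteristic polynomial is (x + 2)^4, so the factor x + 2 appears with exponent 4: the algebraic multiplicity is 4.

rank(A + 2I) = 2, so the eigenspace has dimension 4 - 2 = 2: the geometric multiplicity is 2.

Since 2 < 4, A is not diagonalizable.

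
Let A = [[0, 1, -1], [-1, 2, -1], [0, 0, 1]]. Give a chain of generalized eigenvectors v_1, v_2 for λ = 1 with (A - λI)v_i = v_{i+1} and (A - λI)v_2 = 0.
We seek v_1 ∈ ker((A - I)^2) \ ker(A - I), then set v_{i+1} = (A - I) v_i.

One such chain is v_1 = [[2, 2, -1]]^T, v_2 = [[1, 1, 0]]^T. Check: (A - I) v_2 = [[0, 0, 0]]^T = 0.

v_1 = [[2, 2, -1]]^T, v_2 = [[1, 1, 0]]^T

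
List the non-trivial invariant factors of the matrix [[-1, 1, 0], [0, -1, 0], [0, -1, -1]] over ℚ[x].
x + 1, (x + 1)^2

The Jordan structure of A has elementary divisors (x + 1)^2, (x + 1). Arranging the block sizes at each eigenvalue in decreasing order and taking row products gives the invariant factors.

Invariant factors (smallest first, each dividing the next): x + 1, (x + 1)^2.

Check: the last factor (x + 1)^2 is the minimal polynomial, and the product (x + 1)^3 is the characteristic polynomial.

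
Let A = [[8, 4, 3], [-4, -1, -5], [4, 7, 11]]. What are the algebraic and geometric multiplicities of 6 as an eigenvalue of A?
The characteristic polynomial is (x - 6)^3, so the factor x - 6 appears with exponent 3: the algebraic multiplicity is 3.

rank(A - 6I) = 2, so the eigenspace has dimension 3 - 2 = 1: the geometric multiplicity is 1.

Since 1 < 3, A is not diagonalizable.

algebraic multiplicity 3, geometric multiplicity 1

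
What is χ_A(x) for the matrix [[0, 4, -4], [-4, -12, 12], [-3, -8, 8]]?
χ_A(x) = x(x + 2)^2

xI - A = [[x, -4, 4], [4, x + 12, -12], [3, 8, x - 8]].

Expanding det(xI - A) along the first row:
det(xI - A) = + (x)·det([[x + 12, -12], [8, x - 8]]) - (-4)·det([[4, -12], [3, x - 8]]) + (4)·det([[4, x + 12], [3, 8]]).

Evaluating gives χ_A(x) = x^3 + 4x^2 + 4x = x(x + 2)^2.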